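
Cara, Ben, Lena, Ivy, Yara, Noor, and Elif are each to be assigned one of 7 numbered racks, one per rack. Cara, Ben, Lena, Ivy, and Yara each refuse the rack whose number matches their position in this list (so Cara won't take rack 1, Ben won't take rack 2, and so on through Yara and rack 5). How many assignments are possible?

2428

Let Aᵢ (for 1 ≤ i ≤ 5) be the placements that put person i in their forbidden rack. Any j of these fix j positions, leaving (7−j)! ways to fill the rest, and there are C(5,j) ways to pick which j.
By inclusion–exclusion, the number of valid placements is Σ_{j=0}^{5} (−1)^j C(5,j)·(7−j)!.
Computing: 5040 − 3600 + 1200 − 240 + 30 − 2 = 2428.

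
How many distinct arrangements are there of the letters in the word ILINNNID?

Letter multiplicities in ILINNNID: D×1, I×3, L×1, N×3.
The number of distinct arrangements is 8!/(3!·3!) = 40320/36 = 1120.

1120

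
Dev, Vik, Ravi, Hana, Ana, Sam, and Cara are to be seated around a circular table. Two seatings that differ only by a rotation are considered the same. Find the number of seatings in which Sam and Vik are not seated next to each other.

480

Without the restriction there are (6)! = 720 seatings.
Those with Sam next to Vik: fuse the pair into one unit and seat 6 units around a circle — 2·(5)! = 240.
Subtracting, 720 − 240 = 480.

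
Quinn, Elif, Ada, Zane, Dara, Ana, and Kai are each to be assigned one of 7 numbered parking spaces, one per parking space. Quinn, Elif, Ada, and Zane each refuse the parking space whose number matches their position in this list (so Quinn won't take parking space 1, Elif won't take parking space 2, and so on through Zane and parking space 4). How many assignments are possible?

2790

Let Aᵢ (for 1 ≤ i ≤ 4) be the placements that put person i in their forbidden parking space. Any j of these fix j positions, leaving (7−j)! ways to fill the rest, and there are C(4,j) ways to pick which j.
By inclusion–exclusion, the number of valid placements is Σ_{j=0}^{4} (−1)^j C(4,j)·(7−j)!.
Computing: 5040 − 2880 + 720 − 96 + 6 = 2790.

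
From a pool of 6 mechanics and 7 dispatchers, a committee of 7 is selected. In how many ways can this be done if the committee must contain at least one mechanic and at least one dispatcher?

Unrestricted: C(13,7) = 1716 ways to pick any 7 of the 13.
Selections missing a whole group: no mechanics → C(7,7) = 1; no dispatchers → C(6,7) = 0.
Both groups omitted at once is impossible, so 1716 − 1 = 1715.

1715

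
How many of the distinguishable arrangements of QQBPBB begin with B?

30

Fix B in the first position and arrange the remaining 5 letters.
Those 5 letters have B appearing twice and Q appearing twice, giving (5)!/(2!·2!) = 30.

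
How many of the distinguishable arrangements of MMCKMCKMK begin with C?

Fix C in the first position and arrange the remaining 8 letters.
Those 8 letters have K appearing 3 times and M appearing 4 times, giving (8)!/(4!·3!) = 280.

280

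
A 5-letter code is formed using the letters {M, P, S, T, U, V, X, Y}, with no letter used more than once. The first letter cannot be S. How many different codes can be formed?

The first letter has 8−1 = 7 choices (anything except S).
The remaining 4 letters are filled from the other 7 symbols without repetition: 7 × 6 × 5 × 4 = 840.
Total: 7 × 840 = 5880.

5880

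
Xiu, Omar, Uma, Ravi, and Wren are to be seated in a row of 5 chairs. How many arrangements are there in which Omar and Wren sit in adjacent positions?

Treat {Omar, Wren} as a single unit. There are 4 units to order, and the pair itself can be ordered 2 ways.
That gives 2 × 4! = 2 × 24 = 48.

48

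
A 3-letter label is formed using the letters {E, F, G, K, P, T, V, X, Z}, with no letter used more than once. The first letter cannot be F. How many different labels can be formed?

448

The first letter has 9−1 = 8 choices (anything except F).
The remaining 2 letters are filled from the other 8 symbols without repetition: 8 × 7 = 56.
Total: 8 × 56 = 448.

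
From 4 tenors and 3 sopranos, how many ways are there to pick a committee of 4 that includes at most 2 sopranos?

Split by how many sopranos are chosen (0 through 2).
Sum: C(3,0)·C(4,4) + C(3,1)·C(4,3) + C(3,2)·C(4,2) = 1 + 12 + 18 = 31.

31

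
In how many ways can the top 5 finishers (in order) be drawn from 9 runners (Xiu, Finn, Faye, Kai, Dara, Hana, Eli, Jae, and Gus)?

There are 9 choices for 1st place, 8 for 2nd, and so on down to 5 for position 5.
That gives 9 × 8 × 7 × 6 × 5 = 15120.

15120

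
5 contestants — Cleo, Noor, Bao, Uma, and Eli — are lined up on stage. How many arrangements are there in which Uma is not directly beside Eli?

There are 5! = 120 arrangements in all. If Uma and Eli are adjacent, merging them into one block gives 2·(4)! = 48 arrangements.
So 120 − 48 = 72 arrangements keep them apart.

72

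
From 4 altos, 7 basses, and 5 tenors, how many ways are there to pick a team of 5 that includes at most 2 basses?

Split by how many basses are chosen (0 through 2).
Sum: C(7,0)·C(9,5) + C(7,1)·C(9,4) + C(7,2)·C(9,3) = 126 + 882 + 1764 = 2772.

2772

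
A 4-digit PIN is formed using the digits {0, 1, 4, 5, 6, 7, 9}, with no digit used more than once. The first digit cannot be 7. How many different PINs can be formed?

The first digit has 7−1 = 6 choices (anything except 7).
The remaining 3 digits are filled from the other 6 symbols without repetition: 6 × 5 × 4 = 120.
Total: 6 × 120 = 720.

720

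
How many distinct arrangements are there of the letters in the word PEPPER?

PEPPER has 6 letters with E appearing twice and P appearing 3 times.
Dividing 6! = 720 by 3!·2! = 12 for the repeated letters gives 60.

60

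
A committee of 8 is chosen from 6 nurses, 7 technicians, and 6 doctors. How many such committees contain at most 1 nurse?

11583

Split by how many nurses are chosen (0 through 1).
Sum: C(6,0)·C(13,8) + C(6,1)·C(13,7) = 1287 + 10296 = 11583.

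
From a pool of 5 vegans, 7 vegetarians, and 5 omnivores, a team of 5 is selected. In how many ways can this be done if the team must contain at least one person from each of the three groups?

4375

Unrestricted: C(17,5) = 6188 ways to pick any 5 of the 17.
Subtract selections that omit an entire group: no vegans → C(12,5) = 792; no vegetarians → C(10,5) = 252; no omnivores → C(12,5) = 792.
Add back selections omitting two groups (i.e. drawn from a single group): C(5,5) + C(7,5) + C(5,5) = 23.
By inclusion–exclusion: 6188 − 1836 + 23 = 4375.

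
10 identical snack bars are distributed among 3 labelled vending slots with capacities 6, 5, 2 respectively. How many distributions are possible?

Ignoring the caps, the number of non-negative solutions to x_1+…+x_3 = 10 is C(12,2) = 66.
Subtract solutions that violate a single cap (substitute x_i' = x_i − (cap_i+1)): x_1 ≥ 7 gives C(5,2) = 10; x_2 ≥ 6 gives C(6,2) = 15; x_3 ≥ 3 gives C(9,2) = 36. Together 61.
Add back pairs where two caps are both exceeded: 0 + 1 + 3 = 4.
By inclusion–exclusion the count is 66 − 61 + 4 = 9.

9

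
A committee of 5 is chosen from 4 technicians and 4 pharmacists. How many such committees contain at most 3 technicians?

52

Split by how many technicians are chosen (0 through 3).
Sum: C(4,0)·C(4,5) + C(4,1)·C(4,4) + C(4,2)·C(4,3) + C(4,3)·C(4,2) = 0 + 4 + 24 + 24 = 52.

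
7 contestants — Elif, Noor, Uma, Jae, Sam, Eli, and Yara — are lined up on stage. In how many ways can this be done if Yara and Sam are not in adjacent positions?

There are 7! = 5040 arrangements in all. If Yara and Sam are adjacent, merging them into one block gives 2·(6)! = 1440 arrangements.
So 5040 − 1440 = 3600 arrangements keep them apart.

3600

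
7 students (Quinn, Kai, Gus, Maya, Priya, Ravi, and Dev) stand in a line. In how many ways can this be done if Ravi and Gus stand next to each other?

Place the 5 others and the Ravi-Gus pair as 6 objects in a line; the pair has 2 internal arrangements.
So the count is 2·(6)! = 1440.

1440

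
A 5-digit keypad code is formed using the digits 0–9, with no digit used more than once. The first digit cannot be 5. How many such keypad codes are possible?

The first digit has 10−1 = 9 choices (anything except 5).
The remaining 4 digits are filled from the other 9 symbols without repetition: 9 × 8 × 7 × 6 = 3024.
Total: 9 × 3024 = 27216.

27216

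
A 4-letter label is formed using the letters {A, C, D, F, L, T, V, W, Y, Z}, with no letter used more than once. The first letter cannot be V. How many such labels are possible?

4536

The first letter has 10−1 = 9 choices (anything except V).
The remaining 3 letters are filled from the other 9 symbols without repetition: 9 × 8 × 7 = 504.
Total: 9 × 504 = 4536.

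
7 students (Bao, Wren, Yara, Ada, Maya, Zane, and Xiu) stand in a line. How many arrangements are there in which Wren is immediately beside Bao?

Place the 5 others and the Wren-Bao pair as 6 objects in a line; the pair has 2 internal arrangements.
So the count is 2·(6)! = 1440.

1440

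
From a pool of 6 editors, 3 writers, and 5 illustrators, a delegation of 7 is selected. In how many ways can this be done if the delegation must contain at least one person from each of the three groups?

Unrestricted: C(14,7) = 3432 ways to pick any 7 of the 14.
Subtract selections that omit an entire group: no editors → C(8,7) = 8; no writers → C(11,7) = 330; no illustrators → C(9,7) = 36.
Add back selections omitting two groups (i.e. drawn from a single group): C(6,7) + C(3,7) + C(5,7) = 0.
By inclusion–exclusion: 3432 − 374 + 0 = 3058.

3058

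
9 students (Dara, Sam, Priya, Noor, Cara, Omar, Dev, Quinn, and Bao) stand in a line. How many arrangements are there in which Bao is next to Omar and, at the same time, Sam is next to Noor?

Treat {Bao,Omar} as one block (2 orders) and {Sam,Noor} as another (2 orders).
That leaves 7 units to arrange: 2 × 2 × 7! = 4 × 5040 = 20160.

20160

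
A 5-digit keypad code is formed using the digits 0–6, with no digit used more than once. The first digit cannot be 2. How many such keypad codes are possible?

The first digit has 7−1 = 6 choices (anything except 2).
The remaining 4 digits are filled from the other 6 symbols without repetition: 6 × 5 × 4 × 3 = 360.
Total: 6 × 360 = 2160.

2160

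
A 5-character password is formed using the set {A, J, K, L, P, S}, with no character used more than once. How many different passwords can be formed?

720

Choose and order 5 of the 6 symbols: the first character has 6 options, the next 5, and so on down to 2.
6 × 5 × 4 × 3 × 2 = 720.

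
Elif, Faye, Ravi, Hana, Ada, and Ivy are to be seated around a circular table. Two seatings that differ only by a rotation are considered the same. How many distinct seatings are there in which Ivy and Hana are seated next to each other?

48

Glue Ivy and Hana into a block (2 internal orders). Seating 5 units around a circle gives (4)! arrangements.
So 2 × (4)! = 2 × 24 = 48.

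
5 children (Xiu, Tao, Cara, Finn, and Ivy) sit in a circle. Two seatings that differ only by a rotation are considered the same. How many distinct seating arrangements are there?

24

Seat Xiu anywhere (absorbing the rotational symmetry), then permute the other 4: (4)! = 24.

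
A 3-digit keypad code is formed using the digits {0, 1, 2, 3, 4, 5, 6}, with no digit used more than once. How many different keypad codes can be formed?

210

Choose and order 3 of the 7 symbols: the first digit has 7 options, the next 6, then 5.
That product is 7 × 6 × 5 = 210.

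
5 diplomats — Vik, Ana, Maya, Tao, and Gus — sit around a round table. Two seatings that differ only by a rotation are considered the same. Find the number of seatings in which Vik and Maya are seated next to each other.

Glue Vik and Maya into a block (2 internal orders). Seating 4 units around a circle gives (3)! arrangements.
So 2 × (3)! = 2 × 6 = 12.

12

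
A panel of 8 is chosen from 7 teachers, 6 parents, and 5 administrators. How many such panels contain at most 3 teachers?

Split by how many teachers are chosen (0 through 3).
Sum: C(7,0)·C(11,8) + C(7,1)·C(11,7) + C(7,2)·C(11,6) + C(7,3)·C(11,5) = 165 + 2310 + 9702 + 16170 = 28347.

28347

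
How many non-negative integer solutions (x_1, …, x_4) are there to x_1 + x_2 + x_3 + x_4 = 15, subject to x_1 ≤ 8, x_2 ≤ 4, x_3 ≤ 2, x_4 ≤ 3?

10

Without the upper bounds there are C(18,3) = 816 ways to split 15 among 4 variables.
Subtract solutions that violate a single cap (substitute x_i' = x_i − (cap_i+1)): x_1 ≥ 9 gives C(9,3) = 84; x_2 ≥ 5 gives C(13,3) = 286; x_3 ≥ 3 gives C(15,3) = 455; x_4 ≥ 4 gives C(14,3) = 364. Together 1189.
Add back pairs where two caps are both exceeded: 4 + 20 + 10 + 120 + 84 + 165 = 403.
Subtract triples: 0 + 0 + 0 + 20 = 20.
By inclusion–exclusion the count is 816 − 1189 + 403 − 20 = 10.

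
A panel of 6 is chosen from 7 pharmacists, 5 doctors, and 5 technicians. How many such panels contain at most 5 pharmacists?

Split by how many pharmacists are chosen (0 through 5).
Sum: C(7,0)·C(10,6) + C(7,1)·C(10,5) + C(7,2)·C(10,4) + C(7,3)·C(10,3) + C(7,4)·C(10,2) + C(7,5)·C(10,1) = 210 + 1764 + 4410 + 4200 + 1575 + 210 = 12369.

12369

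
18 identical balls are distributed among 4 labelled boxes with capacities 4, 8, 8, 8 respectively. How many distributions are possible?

Ignoring the caps, the number of non-negative solutions to x_1+…+x_4 = 18 is C(21,3) = 1330.
Subtract solutions that violate a single cap (substitute x_i' = x_i − (cap_i+1)): x_1 ≥ 5 gives C(16,3) = 560; x_2 ≥ 9 gives C(12,3) = 220; x_3 ≥ 9 gives C(12,3) = 220; x_4 ≥ 9 gives C(12,3) = 220. Together 1220.
Add back pairs where two caps are both exceeded: 35 + 35 + 35 + 1 + 1 + 1 = 108.
By inclusion–exclusion the count is 1330 − 1220 + 108 = 218.

218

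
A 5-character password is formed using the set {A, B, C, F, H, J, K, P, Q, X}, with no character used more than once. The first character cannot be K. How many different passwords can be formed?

27216

The first character has 10−1 = 9 choices (anything except K).
The remaining 4 characters are filled from the other 9 symbols without repetition: 9 × 8 × 7 × 6 = 3024.
Total: 9 × 3024 = 27216.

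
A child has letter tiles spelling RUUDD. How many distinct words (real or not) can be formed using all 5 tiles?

30

The 5 letters of RUUDD have repeats: D appearing twice and U appearing twice.
The number of distinct arrangements is 5!/(2!·2!) = 120/4 = 30.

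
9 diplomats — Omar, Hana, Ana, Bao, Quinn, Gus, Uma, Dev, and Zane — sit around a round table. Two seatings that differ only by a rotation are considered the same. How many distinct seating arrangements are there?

40320

Fix one person's seat to break rotational symmetry; the remaining 8 people can be arranged in (8)! = 40320 ways.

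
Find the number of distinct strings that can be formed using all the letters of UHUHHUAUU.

UHUHHUAUU has 9 letters with H appearing 3 times and U appearing 5 times.
The number of distinct arrangements is 9!/(5!·3!) = 362880/720 = 504.

504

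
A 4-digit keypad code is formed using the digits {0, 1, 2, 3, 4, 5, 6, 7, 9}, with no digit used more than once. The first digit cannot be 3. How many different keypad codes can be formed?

The first digit has 9−1 = 8 choices (anything except 3).
The remaining 3 digits are filled from the other 8 symbols without repetition: 8 × 7 × 6 = 336.
Total: 8 × 336 = 2688.

2688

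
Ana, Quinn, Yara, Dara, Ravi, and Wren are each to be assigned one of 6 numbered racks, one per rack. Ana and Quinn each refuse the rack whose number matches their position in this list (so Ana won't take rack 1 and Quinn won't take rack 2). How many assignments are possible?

504

Let Aᵢ (for i ∈ {1, 2}) be the placements that put person i in their forbidden rack. Any j of these fix j positions, leaving (6−j)! ways to fill the rest, and there are C(2,j) ways to pick which j.
By inclusion–exclusion, the number of valid placements is Σ_{j=0}^{2} (−1)^j C(2,j)·(6−j)!.
Computing: 720 − 240 + 24 = 504.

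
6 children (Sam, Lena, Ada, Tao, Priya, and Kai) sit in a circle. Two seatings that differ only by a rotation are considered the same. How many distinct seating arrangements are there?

120

Around a circle, 6 distinct people have 6!/6 = (5)! = 120 rotationally distinct seatings.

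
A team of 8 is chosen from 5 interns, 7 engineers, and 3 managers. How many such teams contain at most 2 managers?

Split by how many managers are chosen (0 through 2).
Sum: C(3,0)·C(12,8) + C(3,1)·C(12,7) + C(3,2)·C(12,6) = 495 + 2376 + 2772 = 5643.

5643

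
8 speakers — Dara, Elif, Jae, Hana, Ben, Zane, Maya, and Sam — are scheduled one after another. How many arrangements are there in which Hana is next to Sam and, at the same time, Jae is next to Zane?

2880

Treat {Hana,Sam} as one block (2 orders) and {Jae,Zane} as another (2 orders).
That leaves 6 units to arrange: 2 × 2 × 6! = 4 × 720 = 2880.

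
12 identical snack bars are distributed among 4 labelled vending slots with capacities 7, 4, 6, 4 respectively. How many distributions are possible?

136

By stars and bars, unrestricted non-negative solutions to x_1+…+x_4 = 12 number C(12+3,3) = 455.
Subtract solutions that violate a single cap (substitute x_i' = x_i − (cap_i+1)): x_1 ≥ 8 gives C(7,3) = 35; x_2 ≥ 5 gives C(10,3) = 120; x_3 ≥ 7 gives C(8,3) = 56; x_4 ≥ 5 gives C(10,3) = 120. Together 331.
Add back pairs where two caps are both exceeded: 0 + 0 + 0 + 1 + 10 + 1 = 12.
By inclusion–exclusion the count is 455 − 331 + 12 = 136.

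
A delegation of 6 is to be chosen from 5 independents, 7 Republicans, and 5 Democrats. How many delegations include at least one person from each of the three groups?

10325

With no constraint there are C(17,6) = 12376 possible selections.
Subtract selections that omit an entire group: no independents → C(12,6) = 924; no Republicans → C(10,6) = 210; no Democrats → C(12,6) = 924.
Add back selections omitting two groups (i.e. drawn from a single group): C(5,6) + C(7,6) + C(5,6) = 7.
By inclusion–exclusion: 12376 − 2058 + 7 = 10325.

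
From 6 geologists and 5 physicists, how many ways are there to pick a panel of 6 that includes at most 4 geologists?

431

Split by how many geologists are chosen (0 through 4).
Sum: C(6,0)·C(5,6) + C(6,1)·C(5,5) + C(6,2)·C(5,4) + C(6,3)·C(5,3) + C(6,4)·C(5,2) = 0 + 6 + 75 + 200 + 150 = 431.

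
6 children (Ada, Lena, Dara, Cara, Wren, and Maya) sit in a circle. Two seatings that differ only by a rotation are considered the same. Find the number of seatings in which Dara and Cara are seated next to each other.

48

Treat {Dara, Cara} as one unit (2 internal orders) and seat the resulting 5 units around the table: (4)! circular arrangements.
So 2 × (4)! = 2 × 24 = 48.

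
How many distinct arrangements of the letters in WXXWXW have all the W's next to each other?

Treat the 3 copies of W as a single block. The multiset to arrange is then {WWW, X, X, X}, 4 items in all.
That gives (4)!/(3!) = 4 arrangements.

4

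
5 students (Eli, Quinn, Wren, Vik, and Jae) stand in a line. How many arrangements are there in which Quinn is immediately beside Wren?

48

Treat {Quinn, Wren} as a single unit. There are 4 units to order, and the pair itself can be ordered 2 ways.
That gives 2 × 4! = 2 × 24 = 48.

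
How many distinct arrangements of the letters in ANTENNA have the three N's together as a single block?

60

Treat the 3 copies of N as a single block. The multiset to arrange is then {NNN, A, A, E, T}, 5 items in all.
That gives (5)!/(2!) = 60 arrangements.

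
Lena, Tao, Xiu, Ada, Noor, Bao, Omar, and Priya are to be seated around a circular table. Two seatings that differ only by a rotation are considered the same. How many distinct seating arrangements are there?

Seat Lena anywhere (absorbing the rotational symmetry), then permute the other 7: (7)! = 5040.

5040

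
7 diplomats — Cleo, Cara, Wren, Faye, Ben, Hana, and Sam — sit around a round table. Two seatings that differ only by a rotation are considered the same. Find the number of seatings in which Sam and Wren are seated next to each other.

240

Treat {Sam, Wren} as one unit (2 internal orders) and seat the resulting 6 units around the table: (5)! circular arrangements.
So 2 × (5)! = 2 × 120 = 240.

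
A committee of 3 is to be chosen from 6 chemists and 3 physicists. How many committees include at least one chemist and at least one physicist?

With no constraint there are C(9,3) = 84 possible selections.
Selections missing a whole group: no chemists → C(3,3) = 1; no physicists → C(6,3) = 20.
Both groups omitted at once is impossible, so 84 − 21 = 63.

63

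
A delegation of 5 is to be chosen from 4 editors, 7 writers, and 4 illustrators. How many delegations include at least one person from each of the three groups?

Total 5-person selections from all 15: C(15,5) = 3003.
Selections missing a whole group: no editors → C(11,5) = 462; no writers → C(8,5) = 56; no illustrators → C(11,5) = 462.
Add back selections omitting two groups (i.e. drawn from a single group): C(4,5) + C(7,5) + C(4,5) = 21.
By inclusion–exclusion: 3003 − 980 + 21 = 2044.

2044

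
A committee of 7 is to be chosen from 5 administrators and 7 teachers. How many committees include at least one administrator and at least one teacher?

791

Total 7-person selections from all 12: C(12,7) = 792.
Selections missing a whole group: no administrators → C(7,7) = 1; no teachers → C(5,7) = 0.
Both groups omitted at once is impossible, so 792 − 1 = 791.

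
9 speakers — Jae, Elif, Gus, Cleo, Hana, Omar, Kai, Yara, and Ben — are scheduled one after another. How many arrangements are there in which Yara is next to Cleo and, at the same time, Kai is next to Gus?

20160

Treat {Yara,Cleo} as one block (2 orders) and {Kai,Gus} as another (2 orders).
That leaves 7 units to arrange: 2 × 2 × 7! = 4 × 5040 = 20160.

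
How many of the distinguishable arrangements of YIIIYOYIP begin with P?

280

Fix P in the first position and arrange the remaining 8 letters.
Those 8 letters have I appearing 4 times and Y appearing 3 times, giving (8)!/(4!·3!) = 280.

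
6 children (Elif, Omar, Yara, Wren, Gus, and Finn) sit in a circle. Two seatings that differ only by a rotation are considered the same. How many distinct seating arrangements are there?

Around a circle, 6 distinct people have 6!/6 = (5)! = 120 rotationally distinct seatings.

120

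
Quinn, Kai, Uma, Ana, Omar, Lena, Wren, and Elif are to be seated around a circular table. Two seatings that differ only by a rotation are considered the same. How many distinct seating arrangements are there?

5040

Seat Quinn anywhere (absorbing the rotational symmetry), then permute the other 7: (7)! = 5040.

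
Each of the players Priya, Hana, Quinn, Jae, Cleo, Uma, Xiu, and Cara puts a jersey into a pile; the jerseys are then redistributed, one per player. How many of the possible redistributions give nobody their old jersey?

14833

Count assignments avoiding every fixed point. For any j of the 8 players fixed to their old jersey, the other 8−j can be arranged in (8−j)! ways.
By inclusion–exclusion this is Σ_{j=0}^{8} (−1)^j C(8,j)·(8−j)!.
Computing: 40320 − 40320 + 20160 − 6720 + 1680 − 336 + 56 − 8 + 1 = 14833.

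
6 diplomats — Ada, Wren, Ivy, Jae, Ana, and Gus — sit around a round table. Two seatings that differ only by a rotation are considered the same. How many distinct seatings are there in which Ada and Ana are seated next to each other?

Treat {Ada, Ana} as one unit (2 internal orders) and seat the resulting 5 units around the table: (4)! circular arrangements.
So 2 × (4)! = 2 × 24 = 48.

48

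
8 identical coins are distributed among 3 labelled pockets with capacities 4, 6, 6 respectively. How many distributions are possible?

Ignoring the caps, the number of non-negative solutions to x_1+…+x_3 = 8 is C(10,2) = 45.
Subtract solutions that violate a single cap (substitute x_i' = x_i − (cap_i+1)): x_1 ≥ 5 gives C(5,2) = 10; x_2 ≥ 7 gives C(3,2) = 3; x_3 ≥ 7 gives C(3,2) = 3. Together 16.
No two caps can be exceeded simultaneously, so the pair terms are all 0.
By inclusion–exclusion the count is 45 − 16 + 0 = 29.

29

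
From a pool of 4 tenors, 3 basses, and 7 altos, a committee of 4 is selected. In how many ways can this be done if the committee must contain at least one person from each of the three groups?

462

Total 4-person selections from all 14: C(14,4) = 1001.
Subtract selections that omit an entire group: no tenors → C(10,4) = 210; no basses → C(11,4) = 330; no altos → C(7,4) = 35.
Add back selections omitting two groups (i.e. drawn from a single group): C(4,4) + C(3,4) + C(7,4) = 36.
By inclusion–exclusion: 1001 − 575 + 36 = 462.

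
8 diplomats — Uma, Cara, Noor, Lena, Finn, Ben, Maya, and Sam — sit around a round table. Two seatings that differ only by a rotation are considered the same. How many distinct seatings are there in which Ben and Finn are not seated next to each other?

3600

All circular seatings of 8 people number (7)! = 5040.
Those with Ben next to Finn: fuse the pair into one unit and seat 7 units around a circle — 2·(6)! = 1440.
Subtracting, 5040 − 1440 = 3600.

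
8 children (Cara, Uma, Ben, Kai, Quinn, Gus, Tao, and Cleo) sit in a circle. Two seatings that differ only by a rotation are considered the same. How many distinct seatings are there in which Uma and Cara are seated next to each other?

1440

Treat {Uma, Cara} as one unit (2 internal orders) and seat the resulting 7 units around the table: (6)! circular arrangements.
So 2 × (6)! = 2 × 720 = 1440.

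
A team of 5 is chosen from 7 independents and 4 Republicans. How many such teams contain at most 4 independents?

441

Split by how many independents are chosen (0 through 4).
Sum: C(7,0)·C(4,5) + C(7,1)·C(4,4) + C(7,2)·C(4,3) + C(7,3)·C(4,2) + C(7,4)·C(4,1) = 0 + 7 + 84 + 210 + 140 = 441.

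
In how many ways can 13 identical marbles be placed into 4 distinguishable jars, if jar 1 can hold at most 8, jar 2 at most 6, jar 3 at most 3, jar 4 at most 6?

By stars and bars, unrestricted non-negative solutions to x_1+…+x_4 = 13 number C(13+3,3) = 560.
Subtract solutions that violate a single cap (substitute x_i' = x_i − (cap_i+1)): x_1 ≥ 9 gives C(7,3) = 35; x_2 ≥ 7 gives C(9,3) = 84; x_3 ≥ 4 gives C(12,3) = 220; x_4 ≥ 7 gives C(9,3) = 84. Together 423.
Add back pairs where two caps are both exceeded: 0 + 1 + 0 + 10 + 0 + 10 = 21.
By inclusion–exclusion the count is 560 − 423 + 21 = 158.

158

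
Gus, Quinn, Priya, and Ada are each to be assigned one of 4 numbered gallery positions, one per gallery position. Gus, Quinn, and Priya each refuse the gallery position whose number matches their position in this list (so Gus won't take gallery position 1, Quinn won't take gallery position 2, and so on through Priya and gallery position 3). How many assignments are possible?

11

Let Aᵢ (for i ∈ {1, 2, 3}) be the placements that put person i in their forbidden gallery position. Any j of these fix j positions, leaving (4−j)! ways to fill the rest, and there are C(3,j) ways to pick which j.
By inclusion–exclusion, the number of valid placements is Σ_{j=0}^{3} (−1)^j C(3,j)·(4−j)!.
Computing: 24 − 18 + 6 − 1 = 11.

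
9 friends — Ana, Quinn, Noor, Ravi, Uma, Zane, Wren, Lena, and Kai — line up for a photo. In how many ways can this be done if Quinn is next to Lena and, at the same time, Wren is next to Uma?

Treat {Quinn,Lena} as one block (2 orders) and {Wren,Uma} as another (2 orders).
That leaves 7 units to arrange: 2 × 2 × 7! = 4 × 5040 = 20160.

20160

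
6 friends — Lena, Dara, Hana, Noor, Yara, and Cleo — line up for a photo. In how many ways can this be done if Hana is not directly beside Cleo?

Of the 6! = 720 arrangements, those with Hana and Cleo adjacent number 2 × 5! = 240 (treat the pair as a block with 2 internal orders).
Complementary counting: 720 − 240 = 480.

480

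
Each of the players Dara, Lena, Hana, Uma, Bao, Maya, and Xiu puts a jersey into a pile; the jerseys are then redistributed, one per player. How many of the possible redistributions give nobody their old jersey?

Count assignments avoiding every fixed point. For any j of the 7 players fixed to their old jersey, the other 7−j can be arranged in (7−j)! ways.
By inclusion–exclusion this is Σ_{j=0}^{7} (−1)^j C(7,j)·(7−j)!.
Computing: 5040 − 5040 + 2520 − 840 + 210 − 42 + 7 − 1 = 1854.

1854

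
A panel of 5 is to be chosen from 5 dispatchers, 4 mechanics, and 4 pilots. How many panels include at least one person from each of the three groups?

980

Total 5-person selections from all 13: C(13,5) = 1287.
Selections missing a whole group: no dispatchers → C(8,5) = 56; no mechanics → C(9,5) = 126; no pilots → C(9,5) = 126.
Add back selections omitting two groups (i.e. drawn from a single group): C(5,5) + C(4,5) + C(4,5) = 1.
By inclusion–exclusion: 1287 − 308 + 1 = 980.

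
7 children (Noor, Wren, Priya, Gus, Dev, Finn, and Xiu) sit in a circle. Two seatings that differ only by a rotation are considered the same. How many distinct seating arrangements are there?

720

Around a circle, 7 distinct people have 7!/7 = (6)! = 720 rotationally distinct seatings.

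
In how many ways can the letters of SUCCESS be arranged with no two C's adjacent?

300

There are 7!/(3!·2!) = 420 arrangements of SUCCESS in total.
If the two C's are adjacent, glue them into one block, leaving 6 items to arrange: (6)!/(3!) = 120 ways.
Subtracting, 420 − 120 = 300 arrangements keep the C's apart.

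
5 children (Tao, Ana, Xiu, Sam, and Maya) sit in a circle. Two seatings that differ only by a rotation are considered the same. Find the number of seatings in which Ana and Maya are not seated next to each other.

Without the restriction there are (4)! = 24 seatings.
Those with Ana next to Maya: fuse the pair into one unit and seat 4 units around a circle — 2·(3)! = 12.
Subtracting, 24 − 12 = 12.

12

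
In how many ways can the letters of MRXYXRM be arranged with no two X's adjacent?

450

There are 7!/(2!·2!·2!) = 630 arrangements of MRXYXRM in total.
Arrangements with the X's together: treat XX as one letter, giving (6)!/(2!·2!) = 180.
Hence 630 − 180 = 450.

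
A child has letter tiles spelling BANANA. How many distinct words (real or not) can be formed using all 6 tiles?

BANANA has 6 letters with A appearing 3 times and N appearing twice.
The number of distinct arrangements is 6!/(3!·2!) = 720/12 = 60.

60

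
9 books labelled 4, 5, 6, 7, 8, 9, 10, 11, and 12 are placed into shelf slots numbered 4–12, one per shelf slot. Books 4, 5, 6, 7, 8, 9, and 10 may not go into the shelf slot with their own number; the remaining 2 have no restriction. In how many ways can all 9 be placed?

Let Aᵢ (for 4 ≤ i ≤ 10) be the placements that put book i in its forbidden shelf slot. Any j of these fix j positions, leaving (9−j)! ways to fill the rest, and there are C(7,j) ways to pick which j.
By inclusion–exclusion, the number of valid placements is Σ_{j=0}^{7} (−1)^j C(7,j)·(9−j)!.
Computing: 362880 − 282240 + 105840 − 25200 + 4200 − 504 + 42 − 2 = 165016.

165016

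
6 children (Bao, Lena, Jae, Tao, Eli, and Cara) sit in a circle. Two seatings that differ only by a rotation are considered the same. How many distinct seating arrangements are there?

Around a circle, 6 distinct people have 6!/6 = (5)! = 120 rotationally distinct seatings.

120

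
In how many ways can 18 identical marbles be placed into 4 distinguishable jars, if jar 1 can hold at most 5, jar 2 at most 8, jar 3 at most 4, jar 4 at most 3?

10

Ignoring the caps, the number of non-negative solutions to x_1+…+x_4 = 18 is C(21,3) = 1330.
Subtract solutions that violate a single cap (substitute x_i' = x_i − (cap_i+1)): x_1 ≥ 6 gives C(15,3) = 455; x_2 ≥ 9 gives C(12,3) = 220; x_3 ≥ 5 gives C(16,3) = 560; x_4 ≥ 4 gives C(17,3) = 680. Together 1915.
Add back pairs where two caps are both exceeded: 20 + 120 + 165 + 35 + 56 + 220 = 616.
Subtract triples: 0 + 0 + 20 + 1 = 21.
By inclusion–exclusion the count is 1330 − 1915 + 616 − 21 = 10.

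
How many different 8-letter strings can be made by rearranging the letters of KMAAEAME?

1680

The 8 letters of KMAAEAME have repeats: A appearing 3 times, E appearing twice, and M appearing twice.
So there are 8! / (3!·2!·2!) = 1680 distinguishable arrangements.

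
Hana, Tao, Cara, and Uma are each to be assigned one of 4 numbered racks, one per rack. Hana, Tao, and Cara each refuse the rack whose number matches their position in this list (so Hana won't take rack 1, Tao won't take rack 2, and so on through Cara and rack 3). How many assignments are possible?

Let Aᵢ (for i ∈ {1, 2, 3}) be the placements that put person i in their forbidden rack. Any j of these fix j positions, leaving (4−j)! ways to fill the rest, and there are C(3,j) ways to pick which j.
By inclusion–exclusion, the number of valid placements is Σ_{j=0}^{3} (−1)^j C(3,j)·(4−j)!.
Computing: 24 − 18 + 6 − 1 = 11.

11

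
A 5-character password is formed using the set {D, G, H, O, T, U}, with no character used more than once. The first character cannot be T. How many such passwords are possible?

The first character has 6−1 = 5 choices (anything except T).
The remaining 4 characters are filled from the other 5 symbols without repetition: 5 × 4 × 3 × 2 = 120.
Total: 5 × 120 = 600.

600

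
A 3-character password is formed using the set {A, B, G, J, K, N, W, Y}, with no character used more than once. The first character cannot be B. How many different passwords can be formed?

The first character has 8−1 = 7 choices (anything except B).
The remaining 2 characters are filled from the other 7 symbols without repetition: 7 × 6 = 42.
Total: 7 × 42 = 294.

294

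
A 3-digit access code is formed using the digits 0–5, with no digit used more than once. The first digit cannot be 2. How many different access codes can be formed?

The first digit has 6−1 = 5 choices (anything except 2).
The remaining 2 digits are filled from the other 5 symbols without repetition: 5 × 4 = 20.
Total: 5 × 20 = 100.

100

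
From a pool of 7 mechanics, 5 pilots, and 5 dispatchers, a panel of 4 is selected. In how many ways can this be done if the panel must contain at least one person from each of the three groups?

1225

Unrestricted: C(17,4) = 2380 ways to pick any 4 of the 17.
Selections missing a whole group: no mechanics → C(10,4) = 210; no pilots → C(12,4) = 495; no dispatchers → C(12,4) = 495.
Add back selections omitting two groups (i.e. drawn from a single group): C(7,4) + C(5,4) + C(5,4) = 45.
By inclusion–exclusion: 2380 − 1200 + 45 = 1225.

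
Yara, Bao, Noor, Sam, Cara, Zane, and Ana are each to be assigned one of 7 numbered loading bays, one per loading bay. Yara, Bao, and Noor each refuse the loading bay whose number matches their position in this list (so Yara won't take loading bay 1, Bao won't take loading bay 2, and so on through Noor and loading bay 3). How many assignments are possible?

3216

Let Aᵢ (for i ∈ {1, 2, 3}) be the placements that put person i in their forbidden loading bay. Any j of these fix j positions, leaving (7−j)! ways to fill the rest, and there are C(3,j) ways to pick which j.
By inclusion–exclusion, the number of valid placements is Σ_{j=0}^{3} (−1)^j C(3,j)·(7−j)!.
Computing: 5040 − 2160 + 360 − 24 = 3216.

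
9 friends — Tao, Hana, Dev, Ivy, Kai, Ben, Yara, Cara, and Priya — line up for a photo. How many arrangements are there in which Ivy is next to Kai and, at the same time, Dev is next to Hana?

Treat {Ivy,Kai} as one block (2 orders) and {Dev,Hana} as another (2 orders).
That leaves 7 units to arrange: 2 × 2 × 7! = 4 × 5040 = 20160.

20160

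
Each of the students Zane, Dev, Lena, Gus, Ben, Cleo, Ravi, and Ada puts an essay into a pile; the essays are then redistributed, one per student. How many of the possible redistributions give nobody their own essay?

14833

This is the derangement count D_8: permutations of 8 items with no fixed point.
By inclusion–exclusion this is Σ_{j=0}^{8} (−1)^j C(8,j)·(8−j)!.
Computing: 40320 − 40320 + 20160 − 6720 + 1680 − 336 + 56 − 8 + 1 = 14833.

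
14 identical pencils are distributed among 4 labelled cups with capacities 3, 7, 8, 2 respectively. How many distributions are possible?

54

Without the upper bounds there are C(17,3) = 680 ways to split 14 among 4 cups.
Subtract solutions that violate a single cap (substitute x_i' = x_i − (cap_i+1)): x_1 ≥ 4 gives C(13,3) = 286; x_2 ≥ 8 gives C(9,3) = 84; x_3 ≥ 9 gives C(8,3) = 56; x_4 ≥ 3 gives C(14,3) = 364. Together 790.
Add back pairs where two caps are both exceeded: 10 + 4 + 120 + 0 + 20 + 10 = 164.
By inclusion–exclusion the count is 680 − 790 + 164 = 54.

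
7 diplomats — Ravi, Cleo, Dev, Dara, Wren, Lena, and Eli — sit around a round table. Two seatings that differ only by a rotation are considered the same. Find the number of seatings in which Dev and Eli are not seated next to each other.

All circular seatings of 7 people number (6)! = 720.
Seatings with Dev beside Eli: treat them as a block with 2 internal orders, giving 2 × (5)! = 240.
Subtracting, 720 − 240 = 480.

480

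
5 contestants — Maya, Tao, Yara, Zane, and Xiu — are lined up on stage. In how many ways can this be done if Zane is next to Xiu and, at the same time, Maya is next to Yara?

Treat {Zane,Xiu} as one block (2 orders) and {Maya,Yara} as another (2 orders).
That leaves 3 units to arrange: 2 × 2 × 3! = 4 × 6 = 24.

24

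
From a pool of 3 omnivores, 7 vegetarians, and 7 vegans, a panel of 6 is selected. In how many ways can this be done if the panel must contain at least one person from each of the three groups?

8967

Total 6-person selections from all 17: C(17,6) = 12376.
Subtract selections that omit an entire group: no omnivores → C(14,6) = 3003; no vegetarians → C(10,6) = 210; no vegans → C(10,6) = 210.
Add back selections omitting two groups (i.e. drawn from a single group): C(3,6) + C(7,6) + C(7,6) = 14.
By inclusion–exclusion: 12376 − 3423 + 14 = 8967.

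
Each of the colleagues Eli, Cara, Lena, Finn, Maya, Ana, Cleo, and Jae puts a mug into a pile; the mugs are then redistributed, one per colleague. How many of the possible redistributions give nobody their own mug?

14833

Let Aᵢ be the assignments in which colleague i gets their own mug. We want the size of the complement of A₁∪…∪A_8.
By inclusion–exclusion this is Σ_{j=0}^{8} (−1)^j C(8,j)·(8−j)!.
Computing: 40320 − 40320 + 20160 − 6720 + 1680 − 336 + 56 − 8 + 1 = 14833.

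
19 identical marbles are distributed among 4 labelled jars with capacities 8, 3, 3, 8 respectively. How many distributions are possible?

20

Without the upper bounds there are C(22,3) = 1540 ways to split 19 among 4 jars.
Subtract solutions that violate a single cap (substitute x_i' = x_i − (cap_i+1)): x_1 ≥ 9 gives C(13,3) = 286; x_2 ≥ 4 gives C(18,3) = 816; x_3 ≥ 4 gives C(18,3) = 816; x_4 ≥ 9 gives C(13,3) = 286. Together 2204.
Add back pairs where two caps are both exceeded: 84 + 84 + 4 + 364 + 84 + 84 = 704.
Subtract triples: 10 + 0 + 0 + 10 = 20.
By inclusion–exclusion the count is 1540 − 2204 + 704 − 20 = 20.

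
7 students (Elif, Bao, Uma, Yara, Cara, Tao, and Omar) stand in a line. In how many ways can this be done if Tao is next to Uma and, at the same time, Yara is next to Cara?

480

Treat {Tao,Uma} as one block (2 orders) and {Yara,Cara} as another (2 orders).
That leaves 5 units to arrange: 2 × 2 × 5! = 4 × 120 = 480.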